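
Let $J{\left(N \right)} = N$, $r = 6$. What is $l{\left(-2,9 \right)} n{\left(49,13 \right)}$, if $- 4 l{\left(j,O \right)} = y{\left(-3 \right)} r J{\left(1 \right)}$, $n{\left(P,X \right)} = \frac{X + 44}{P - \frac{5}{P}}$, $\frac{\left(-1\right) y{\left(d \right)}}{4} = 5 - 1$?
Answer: $\frac{16758}{599} \approx 27.977$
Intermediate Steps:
$y{\left(d \right)} = -16$ ($y{\left(d \right)} = - 4 \left(5 - 1\right) = \left(-4\right) 4 = -16$)
$n{\left(P,X \right)} = \frac{44 + X}{P - \frac{5}{P}}$
$l{\left(j,O \right)} = 24$ ($l{\left(j,O \right)} = - \frac{\left(-16\right) 6 \cdot 1}{4} = - \frac{\left(-96\right) 1}{4} = \left(- \frac{1}{4}\right) \left(-96\right) = 24$)
$l{\left(-2,9 \right)} n{\left(49,13 \right)} = 24 \frac{49 \left(44 + 13\right)}{-5 + 49^{2}} = 24 \cdot 49 \frac{1}{-5 + 2401} \cdot 57 = 24 \cdot 49 \cdot \frac{1}{2396} \cdot 57 = 24 \cdot \frac{2793}{2396} = \frac{16758}{599}$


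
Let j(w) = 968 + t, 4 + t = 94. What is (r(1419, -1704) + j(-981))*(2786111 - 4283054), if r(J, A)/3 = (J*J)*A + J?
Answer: 15408511100793531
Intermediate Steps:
t = 90 (t = -4 + 94 = 90)
j(w) = 1058 (j(w) = 968 + 90 = 1058)
r(J, A) = 3*J + 3*A*J² (r(J, A) = 3*((J*J)*A + J) = 3*(J²*A + J) = 3*(A*J² + J) = 3*(J + A*J²) = 3*J + 3*A*J²)
(r(1419, -1704) + j(-981))*(2786111 - 4283054) = (3*1419*(1 - 1704*1419) + 1058)*(2786111 - 4283054) = (3*1419*(1 - 2417976) + 1058)*(-1496943) = (3*1419*(-2417975) + 1058)*(-1496943) = (-10293319575 + 1058)*(-1496943) = -10293318517*(-1496943) = 15408511100793531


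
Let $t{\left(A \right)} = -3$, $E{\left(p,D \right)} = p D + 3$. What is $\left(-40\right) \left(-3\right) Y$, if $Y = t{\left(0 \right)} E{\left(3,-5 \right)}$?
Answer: $4320$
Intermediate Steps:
$E{\left(p,D \right)} = 3 + D p$ ($E{\left(p,D \right)} = D p + 3 = 3 + D p$)
$Y = 36$ ($Y = - 3 \left(3 - 15\right) = \left(-3\right) \left(-12\right) = 36$)
$\left(-40\right) \left(-3\right) Y = \left(-40\right) \left(-3\right) 36 = 120 \cdot 36 = 4320$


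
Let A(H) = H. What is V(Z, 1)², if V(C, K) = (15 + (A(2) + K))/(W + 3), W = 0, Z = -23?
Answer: 36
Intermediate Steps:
V(C, K) = 17/3 + K/3 (V(C, K) = (15 + (2 + K))/(0 + 3) = (17 + K)/3 = (17 + K)*(⅓) = 17/3 + K/3)
V(Z, 1)² = (17/3 + (⅓)*1)² = (17/3 + ⅓)² = 6² = 36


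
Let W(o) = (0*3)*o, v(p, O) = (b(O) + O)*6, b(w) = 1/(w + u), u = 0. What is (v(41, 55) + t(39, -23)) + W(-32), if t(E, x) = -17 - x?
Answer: 18486/55 ≈ 336.11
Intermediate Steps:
b(w) = 1/w (b(w) = 1/(w + 0) = 1/w)
v(p, O) = 6*O + 6/O (v(p, O) = (1/O + O)*6 = (O + 1/O)*6 = 6*O + 6/O)
W(o) = 0 (W(o) = 0*o = 0)
(v(41, 55) + t(39, -23)) + W(-32) = ((6*55 + 6/55) + (-17 - 1*(-23))) + 0 = ((330 + 6*(1/55)) + (-17 + 23)) + 0 = ((330 + 6/55) + 6) + 0 = (18156/55 + 6) + 0 = 18486/55 + 0 = 18486/55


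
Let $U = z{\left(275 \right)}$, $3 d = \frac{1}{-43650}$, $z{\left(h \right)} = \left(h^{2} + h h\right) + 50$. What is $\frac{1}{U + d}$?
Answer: $\frac{130950}{19812734999} \approx 6.6094 \cdot 10^{-6}$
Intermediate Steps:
$z{\left(h \right)} = 50 + 2 h^{2}$ ($z{\left(h \right)} = \left(h^{2} + h^{2}\right) + 50 = 2 h^{2} + 50 = 50 + 2 h^{2}$)
$d = - \frac{1}{130950}$ ($d = \frac{1}{3 \left(-43650\right)} = \frac{1}{3} \left(- \frac{1}{43650}\right) = - \frac{1}{130950} \approx -7.6365 \cdot 10^{-6}$)
$U = 151300$ ($U = 50 + 2 \cdot 275^{2} = 50 + 2 \cdot 75625 = 50 + 151250 = 151300$)
$\frac{1}{U + d} = \frac{1}{151300 - \frac{1}{130950}} = \frac{1}{\frac{19812734999}{130950}} = \frac{130950}{19812734999}$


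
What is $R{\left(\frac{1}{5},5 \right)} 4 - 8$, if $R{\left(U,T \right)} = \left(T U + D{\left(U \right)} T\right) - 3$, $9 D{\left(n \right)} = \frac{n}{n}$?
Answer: $- \frac{124}{9} \approx -13.778$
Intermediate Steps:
$D{\left(n \right)} = \frac{1}{9}$ ($D{\left(n \right)} = \frac{n \frac{1}{n}}{9} = \frac{1}{9} \cdot 1 = \frac{1}{9}$)
$R{\left(U,T \right)} = -3 + \frac{T}{9} + T U$ ($R{\left(U,T \right)} = \left(T U + \frac{T}{9}\right) - 3 = \left(\frac{T}{9} + T U\right) - 3 = -3 + \frac{T}{9} + T U$)
$R{\left(\frac{1}{5},5 \right)} 4 - 8 = \left(-3 + \frac{1}{9} \cdot 5 + \frac{5}{5}\right) 4 - 8 = \left(-3 + \frac{5}{9} + 5 \cdot \frac{1}{5}\right) 4 - 8 = \left(-3 + \frac{5}{9} + 1\right) 4 - 8 = \left(- \frac{13}{9}\right) 4 - 8 = - \frac{52}{9} - 8 = - \frac{124}{9}$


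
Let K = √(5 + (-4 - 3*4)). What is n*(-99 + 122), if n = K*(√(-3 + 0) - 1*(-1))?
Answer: -23*√33 + 23*I*√11 ≈ -132.13 + 76.282*I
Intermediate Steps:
K = I*√11 (K = √(5 + (-4 - 12)) = √(5 - 16) = √(-11) = I*√11 ≈ 3.3166*I)
n = I*√11*(1 + I*√3) (n = (I*√11)*(√(-3 + 0) - 1*(-1)) = (I*√11)*(√(-3) + 1) = (I*√11)*(I*√3 + 1) = (I*√11)*(1 + I*√3) = I*√11*(1 + I*√3) ≈ -5.7446 + 3.3166*I)
n*(-99 + 122) = (-√33 + I*√11)*(-99 + 122) = (-√33 + I*√11)*23 = -23*√33 + 23*I*√11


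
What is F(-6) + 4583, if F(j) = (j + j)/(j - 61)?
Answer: 307073/67 ≈ 4583.2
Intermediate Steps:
F(j) = 2*j/(-61 + j) (F(j) = (2*j)/(-61 + j) = 2*j/(-61 + j))
F(-6) + 4583 = 2*(-6)/(-61 - 6) + 4583 = 2*(-6)/(-67) + 4583 = 2*(-6)*(-1/67) + 4583 = 12/67 + 4583 = 307073/67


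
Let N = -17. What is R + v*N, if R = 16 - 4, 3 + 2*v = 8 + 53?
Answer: -481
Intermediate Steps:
v = 29 (v = -3/2 + (8 + 53)/2 = -3/2 + (1/2)*61 = -3/2 + 61/2 = 29)
R = 12
R + v*N = 12 + 29*(-17) = 12 - 493 = -481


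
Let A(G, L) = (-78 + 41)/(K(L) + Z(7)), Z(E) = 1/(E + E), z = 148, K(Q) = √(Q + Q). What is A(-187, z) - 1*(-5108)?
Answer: 296341138/58015 - 14504*√74/58015 ≈ 5105.9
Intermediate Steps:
K(Q) = √2*√Q (K(Q) = √(2*Q) = √2*√Q)
Z(E) = 1/(2*E)
A(G, L) = -37/(1/14 + √2*√L) (A(G, L) = (-78 + 41)/(√2*√L + (½)/7) = -37/(√2*√L + (½)*(⅐)) = -37/(√2*√L + 1/14) = -37/(1/14 + √2*√L))
A(-187, z) - 1*(-5108) = -518/(1 + 14*√2*√148) - 1*(-5108) = -518/(1 + 14*√2*(2*√37)) + 5108 = -518/(1 + 28*√74) + 5108 = 5108 - 518/(1 + 28*√74)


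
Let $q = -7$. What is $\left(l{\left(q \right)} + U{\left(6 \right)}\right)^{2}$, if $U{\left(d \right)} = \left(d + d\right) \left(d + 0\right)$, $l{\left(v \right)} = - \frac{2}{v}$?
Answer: $\frac{256036}{49} \approx 5225.2$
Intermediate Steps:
$U{\left(d \right)} = 2 d^{2}$ ($U{\left(d \right)} = 2 d d = 2 d^{2}$)
$\left(l{\left(q \right)} + U{\left(6 \right)}\right)^{2} = \left(- \frac{2}{-7} + 2 \cdot 6^{2}\right)^{2} = \left(\left(-2\right) \left(- \frac{1}{7}\right) + 2 \cdot 36\right)^{2} = \left(\frac{2}{7} + 72\right)^{2} = \left(\frac{506}{7}\right)^{2} = \frac{256036}{49}$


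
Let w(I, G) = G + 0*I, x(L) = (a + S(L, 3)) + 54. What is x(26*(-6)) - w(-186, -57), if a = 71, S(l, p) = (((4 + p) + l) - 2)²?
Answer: 22983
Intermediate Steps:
S(l, p) = (2 + l + p)² (S(l, p) = ((4 + l + p) - 2)² = (2 + l + p)²)
x(L) = 125 + (5 + L)² (x(L) = (71 + (2 + L + 3)²) + 54 = (71 + (5 + L)²) + 54 = 125 + (5 + L)²)
w(I, G) = G (w(I, G) = G + 0 = G)
x(26*(-6)) - w(-186, -57) = (125 + (5 + 26*(-6))²) - 1*(-57) = (125 + (5 - 156)²) + 57 = (125 + (-151)²) + 57 = (125 + 22801) + 57 = 22926 + 57 = 22983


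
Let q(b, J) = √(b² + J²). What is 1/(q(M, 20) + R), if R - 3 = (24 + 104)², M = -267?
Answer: 16387/268462080 - √71689/268462080 ≈ 6.0043e-5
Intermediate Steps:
q(b, J) = √(J² + b²)
R = 16387 (R = 3 + (24 + 104)² = 3 + 128² = 3 + 16384 = 16387)
1/(q(M, 20) + R) = 1/(√(20² + (-267)²) + 16387) = 1/(√(400 + 71289) + 16387) = 1/(√71689 + 16387) = 1/(16387 + √71689)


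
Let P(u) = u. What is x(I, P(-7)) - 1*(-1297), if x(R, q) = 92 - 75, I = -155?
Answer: 1314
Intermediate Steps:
x(R, q) = 17
x(I, P(-7)) - 1*(-1297) = 17 - 1*(-1297) = 17 + 1297 = 1314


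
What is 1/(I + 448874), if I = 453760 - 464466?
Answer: 1/438168 ≈ 2.2822e-6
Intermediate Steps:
I = -10706
1/(I + 448874) = 1/(-10706 + 448874) = 1/438168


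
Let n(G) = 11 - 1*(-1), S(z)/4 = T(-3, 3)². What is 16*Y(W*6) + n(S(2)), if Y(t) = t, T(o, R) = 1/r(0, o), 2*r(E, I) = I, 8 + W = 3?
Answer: -468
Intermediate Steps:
W = -5 (W = -8 + 3 = -5)
r(E, I) = I/2
T(o, R) = 2/o (T(o, R) = 1/(o/2) = 2/o)
S(z) = 16/9 (S(z) = 4*(2/(-3))² = 4*(2*(-⅓))² = 4*(-⅔)² = 4*(4/9) = 16/9)
n(G) = 12 (n(G) = 11 + 1 = 12)
16*Y(W*6) + n(S(2)) = 16*(-5*6) + 12 = 16*(-30) + 12 = -480 + 12 = -468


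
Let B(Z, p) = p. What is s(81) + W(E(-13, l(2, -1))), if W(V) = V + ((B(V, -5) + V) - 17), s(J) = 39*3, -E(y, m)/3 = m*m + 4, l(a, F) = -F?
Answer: 65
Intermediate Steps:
E(y, m) = -12 - 3*m² (E(y, m) = -3*(m*m + 4) = -3*(m² + 4) = -3*(4 + m²) = -12 - 3*m²)
s(J) = 117
W(V) = -22 + 2*V (W(V) = V + ((-5 + V) - 17) = V + (-22 + V) = -22 + 2*V)
s(81) + W(E(-13, l(2, -1))) = 117 + (-22 + 2*(-12 - 3*(-1*(-1))²)) = 117 + (-22 + 2*(-12 - 3*1²)) = 117 + (-22 + 2*(-12 - 3*1)) = 117 + (-22 + 2*(-12 - 3)) = 117 + (-22 + 2*(-15)) = 117 + (-22 - 30) = 117 - 52 = 65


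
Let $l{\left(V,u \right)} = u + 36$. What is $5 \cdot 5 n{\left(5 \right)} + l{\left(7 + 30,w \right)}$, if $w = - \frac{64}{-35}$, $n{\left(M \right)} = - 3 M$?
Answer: $- \frac{11801}{35} \approx -337.17$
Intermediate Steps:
$w = \frac{64}{35}$ ($w = \left(-64\right) \left(- \frac{1}{35}\right) = \frac{64}{35} \approx 1.8286$)
$l{\left(V,u \right)} = 36 + u$
$5 \cdot 5 n{\left(5 \right)} + l{\left(7 + 30,w \right)} = 5 \cdot 5 \left(\left(-3\right) 5\right) + \left(36 + \frac{64}{35}\right) = 25 \left(-15\right) + \frac{1324}{35} = -375 + \frac{1324}{35} = - \frac{11801}{35}$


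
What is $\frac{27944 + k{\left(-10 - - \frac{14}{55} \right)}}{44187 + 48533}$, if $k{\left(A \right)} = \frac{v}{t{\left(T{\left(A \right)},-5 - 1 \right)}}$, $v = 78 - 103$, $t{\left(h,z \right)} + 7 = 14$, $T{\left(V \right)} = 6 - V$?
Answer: $\frac{195583}{649040} \approx 0.30134$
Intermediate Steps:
$t{\left(h,z \right)} = 7$ ($t{\left(h,z \right)} = -7 + 14 = 7$)
$v = -25$
$k{\left(A \right)} = - \frac{25}{7}$
$\frac{27944 + k{\left(-10 - - \frac{14}{55} \right)}}{44187 + 48533} = \frac{27944 - \frac{25}{7}}{44187 + 48533} = \frac{195583}{7 \cdot 92720} = \frac{195583}{7} \cdot \frac{1}{92720} = \frac{195583}{649040}$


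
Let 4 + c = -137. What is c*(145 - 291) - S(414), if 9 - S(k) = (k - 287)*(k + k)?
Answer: 125733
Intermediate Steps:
c = -141 (c = -4 - 137 = -141)
S(k) = 9 - 2*k*(-287 + k) (S(k) = 9 - (k - 287)*(k + k) = 9 - (-287 + k)*2*k = 9 - 2*k*(-287 + k))
c*(145 - 291) - S(414) = -141*(145 - 291) - (9 - 2*414² + 574*414) = -141*(-146) - (9 - 2*171396 + 237636) = 20586 - (9 - 342792 + 237636) = 20586 - 1*(-105147) = 20586 + 105147 = 125733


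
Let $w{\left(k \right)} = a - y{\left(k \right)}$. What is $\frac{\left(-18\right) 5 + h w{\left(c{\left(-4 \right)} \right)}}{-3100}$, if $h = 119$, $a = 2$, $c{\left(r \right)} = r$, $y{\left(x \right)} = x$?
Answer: $- \frac{156}{775} \approx -0.20129$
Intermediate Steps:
$w{\left(k \right)} = 2 - k$
$\frac{\left(-18\right) 5 + h w{\left(c{\left(-4 \right)} \right)}}{-3100} = \frac{\left(-18\right) 5 + 119 \left(2 - -4\right)}{-3100} = \left(-90 + 119 \left(2 + 4\right)\right) \left(- \frac{1}{3100}\right) = \left(-90 + 119 \cdot 6\right) \left(- \frac{1}{3100}\right) = \left(-90 + 714\right) \left(- \frac{1}{3100}\right) = 624 \left(- \frac{1}{3100}\right) = - \frac{156}{775}$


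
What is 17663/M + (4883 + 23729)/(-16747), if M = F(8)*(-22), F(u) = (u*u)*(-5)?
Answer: 94373781/117898880 ≈ 0.80046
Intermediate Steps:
F(u) = -5*u² (F(u) = u²*(-5) = -5*u²)
M = 7040 (M = -5*8²*(-22) = -5*64*(-22) = -320*(-22) = 7040)
17663/M + (4883 + 23729)/(-16747) = 17663/7040 + (4883 + 23729)/(-16747) = 17663*(1/7040) + 28612*(-1/16747) = 17663/7040 - 28612/16747 = 94373781/117898880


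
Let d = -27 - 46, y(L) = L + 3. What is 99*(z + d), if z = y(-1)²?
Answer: -6831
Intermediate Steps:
y(L) = 3 + L
d = -73
z = 4 (z = (3 - 1)² = 2² = 4)
99*(z + d) = 99*(4 - 73) = 99*(-69) = -6831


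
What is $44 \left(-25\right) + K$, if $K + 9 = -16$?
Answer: $-1125$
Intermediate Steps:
$K = -25$ ($K = -9 - 16 = -25$)
$44 \left(-25\right) + K = 44 \left(-25\right) - 25 = -1100 - 25 = -1125$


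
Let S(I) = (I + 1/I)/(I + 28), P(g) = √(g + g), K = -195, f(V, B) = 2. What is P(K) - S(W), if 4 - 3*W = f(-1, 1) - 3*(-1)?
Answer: 10/83 + I*√390 ≈ 0.12048 + 19.748*I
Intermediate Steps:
W = -⅓ (W = 4/3 - (2 - 3*(-1))/3 = 4/3 - (2 + 3)/3 = 4/3 - ⅓*5 = 4/3 - 5/3 = -⅓ ≈ -0.33333)
P(g) = √2*√g (P(g) = √(2*g) = √2*√g)
S(I) = (I + 1/I)/(28 + I)
P(K) - S(W) = √2*√(-195) - (1 + (-⅓)²)/((-⅓)*(28 - ⅓)) = √2*(I*√195) - (-3)*(1 + ⅑)/83/3 = I*√390 - (-3)*3*10/(83*9) = I*√390 - 1*(-10/83) = I*√390 + 10/83 = 10/83 + I*√390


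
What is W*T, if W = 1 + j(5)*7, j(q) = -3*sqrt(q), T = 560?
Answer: 560 - 11760*sqrt(5) ≈ -25736.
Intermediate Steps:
W = 1 - 21*sqrt(5) (W = 1 - 3*sqrt(5)*7 = 1 - 21*sqrt(5) ≈ -45.957)
W*T = (1 - 21*sqrt(5))*560 = 560 - 11760*sqrt(5)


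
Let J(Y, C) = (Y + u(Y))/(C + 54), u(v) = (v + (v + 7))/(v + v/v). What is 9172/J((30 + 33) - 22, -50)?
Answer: 1540896/1811 ≈ 850.85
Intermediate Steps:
u(v) = (7 + 2*v)/(1 + v) (u(v) = (v + (7 + v))/(v + 1) = (7 + 2*v)/(1 + v))
J(Y, C) = (Y + (7 + 2*Y)/(1 + Y))/(54 + C) (J(Y, C) = (Y + (7 + 2*Y)/(1 + Y))/(C + 54) = (Y + (7 + 2*Y)/(1 + Y))/(54 + C))
9172/J((30 + 33) - 22, -50) = 9172/(((7 + 2*((30 + 33) - 22) + ((30 + 33) - 22)*(1 + ((30 + 33) - 22)))/((1 + ((30 + 33) - 22))*(54 - 50)))) = 9172/(((7 + 2*(63 - 22) + (63 - 22)*(1 + (63 - 22)))/((1 + (63 - 22))*4))) = 9172/(((1/4)*(7 + 2*41 + 41*(1 + 41))/(1 + 41))) = 9172/(((1/4)*(7 + 82 + 41*42)/42)) = 9172/(((1/42)*(1/4)*(7 + 82 + 1722))) = 9172/(((1/42)*(1/4)*1811)) = 9172/(1811/168) = 9172*(168/1811) = 1540896/1811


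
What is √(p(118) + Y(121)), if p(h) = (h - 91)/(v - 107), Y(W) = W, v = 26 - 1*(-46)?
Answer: 4*√9205/35 ≈ 10.965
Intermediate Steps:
v = 72 (v = 26 + 46 = 72)
p(h) = 13/5 - h/35 (p(h) = (h - 91)/(72 - 107) = (-91 + h)/(-35) = (-91 + h)*(-1/35) = 13/5 - h/35)
√(p(118) + Y(121)) = √((13/5 - 1/35*118) + 121) = √((13/5 - 118/35) + 121) = √(-27/35 + 121) = √(4208/35) = 4*√9205/35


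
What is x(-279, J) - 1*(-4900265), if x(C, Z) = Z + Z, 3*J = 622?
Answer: 14702039/3 ≈ 4.9007e+6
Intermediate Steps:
J = 622/3 (J = (⅓)*622 = 622/3 ≈ 207.33)
x(C, Z) = 2*Z
x(-279, J) - 1*(-4900265) = 2*(622/3) - 1*(-4900265) = 1244/3 + 4900265 = 14702039/3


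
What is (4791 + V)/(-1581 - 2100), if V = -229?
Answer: -4562/3681 ≈ -1.2393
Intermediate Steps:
(4791 + V)/(-1581 - 2100) = (4791 - 229)/(-1581 - 2100) = 4562/(-3681) = 4562*(-1/3681) = -4562/3681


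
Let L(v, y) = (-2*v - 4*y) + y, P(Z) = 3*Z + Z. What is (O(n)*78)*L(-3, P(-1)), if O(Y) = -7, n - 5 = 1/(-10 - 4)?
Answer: -9828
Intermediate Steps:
P(Z) = 4*Z
n = 69/14 (n = 5 + 1/(-10 - 4) = 5 + 1/(-14) = 5 - 1/14 = 69/14 ≈ 4.9286)
L(v, y) = -3*y - 2*v (L(v, y) = (-4*y - 2*v) + y = -3*y - 2*v)
(O(n)*78)*L(-3, P(-1)) = (-7*78)*(-12*(-1) - 2*(-3)) = -546*(-3*(-4) + 6) = -546*(12 + 6) = -546*18 = -9828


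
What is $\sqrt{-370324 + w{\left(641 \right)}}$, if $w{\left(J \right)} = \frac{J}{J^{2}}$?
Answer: $\frac{i \sqrt{152159094803}}{641} \approx 608.54 i$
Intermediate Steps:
$w{\left(J \right)} = \frac{1}{J}$ ($w{\left(J \right)} = \frac{J}{J^{2}} = \frac{1}{J}$)
$\sqrt{-370324 + w{\left(641 \right)}} = \sqrt{-370324 + \frac{1}{641}} = \sqrt{- \frac{237377683}{641}} = \frac{i \sqrt{152159094803}}{641}$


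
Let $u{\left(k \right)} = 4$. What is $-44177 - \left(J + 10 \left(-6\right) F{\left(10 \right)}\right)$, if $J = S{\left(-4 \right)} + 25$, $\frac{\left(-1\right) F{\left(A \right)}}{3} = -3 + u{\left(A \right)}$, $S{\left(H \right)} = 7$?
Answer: $-44389$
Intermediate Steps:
$F{\left(A \right)} = -3$ ($F{\left(A \right)} = - 3 \left(-3 + 4\right) = \left(-3\right) 1 = -3$)
$J = 32$ ($J = 7 + 25 = 32$)
$-44177 - \left(J + 10 \left(-6\right) F{\left(10 \right)}\right) = -44177 - \left(32 + 10 \left(-6\right) \left(-3\right)\right) = -44177 - \left(32 - -180\right) = -44177 - \left(32 + 180\right) = -44177 - 212 = -44389$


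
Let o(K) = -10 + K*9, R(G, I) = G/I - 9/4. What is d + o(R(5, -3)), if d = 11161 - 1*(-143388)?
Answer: 618015/4 ≈ 1.5450e+5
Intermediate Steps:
R(G, I) = -9/4 + G/I (R(G, I) = G/I - 9*¼ = G/I - 9/4 = -9/4 + G/I)
d = 154549 (d = 11161 + 143388 = 154549)
o(K) = -10 + 9*K
d + o(R(5, -3)) = 154549 + (-10 + 9*(-9/4 + 5/(-3))) = 154549 + (-10 + 9*(-9/4 + 5*(-⅓))) = 154549 + (-10 + 9*(-9/4 - 5/3)) = 154549 + (-10 + 9*(-47/12)) = 154549 + (-10 - 141/4) = 154549 - 181/4 = 618015/4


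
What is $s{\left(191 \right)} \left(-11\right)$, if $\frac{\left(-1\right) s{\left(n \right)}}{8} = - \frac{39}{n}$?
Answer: $- \frac{3432}{191} \approx -17.969$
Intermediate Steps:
$s{\left(n \right)} = \frac{312}{n}$ ($s{\left(n \right)} = - 8 \left(- \frac{39}{n}\right) = \frac{312}{n}$)
$s{\left(191 \right)} \left(-11\right) = \frac{312}{191} \left(-11\right) = - \frac{3432}{191}$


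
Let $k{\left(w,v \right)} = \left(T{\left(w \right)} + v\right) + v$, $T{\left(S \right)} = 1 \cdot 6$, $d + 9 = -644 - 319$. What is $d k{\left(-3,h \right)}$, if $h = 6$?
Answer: $-17496$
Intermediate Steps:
$d = -972$ ($d = -9 - 963 = -972$)
$T{\left(S \right)} = 6$
$k{\left(w,v \right)} = 6 + 2 v$ ($k{\left(w,v \right)} = \left(6 + v\right) + v = 6 + 2 v$)
$d k{\left(-3,h \right)} = - 972 \left(6 + 2 \cdot 6\right) = - 972 \left(6 + 12\right) = \left(-972\right) 18 = -17496$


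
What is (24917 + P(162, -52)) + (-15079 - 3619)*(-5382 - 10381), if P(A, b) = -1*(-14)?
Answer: 294761505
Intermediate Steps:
P(A, b) = 14
(24917 + P(162, -52)) + (-15079 - 3619)*(-5382 - 10381) = (24917 + 14) + (-15079 - 3619)*(-5382 - 10381) = 24931 - 18698*(-15763) = 24931 + 294736574 = 294761505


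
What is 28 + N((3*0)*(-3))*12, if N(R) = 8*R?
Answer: 28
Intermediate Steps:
28 + N((3*0)*(-3))*12 = 28 + (8*((3*0)*(-3)))*12 = 28 + (8*(0*(-3)))*12 = 28 + (8*0)*12 = 28 + 0*12 = 28 + 0 = 28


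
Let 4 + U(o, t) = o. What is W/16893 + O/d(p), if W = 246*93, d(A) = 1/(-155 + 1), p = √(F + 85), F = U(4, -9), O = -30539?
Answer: 8827544804/1877 ≈ 4.7030e+6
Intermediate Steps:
U(o, t) = -4 + o
F = 0 (F = -4 + 4 = 0)
p = √85 (p = √(0 + 85) = √85 ≈ 9.2195)
d(A) = -1/154 (d(A) = 1/(-154) = -1/154)
W = 22878
W/16893 + O/d(p) = 22878/16893 - 30539/(-1/154) = 22878*(1/16893) - 30539*(-154) = 2542/1877 + 4703006 = 8827544804/1877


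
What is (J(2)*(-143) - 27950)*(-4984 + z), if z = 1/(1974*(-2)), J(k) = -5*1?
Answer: 535898546755/3948 ≈ 1.3574e+8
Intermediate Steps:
J(k) = -5
z = -1/3948 (z = 1/(-3948) = -1/3948 ≈ -0.00025329)
(J(2)*(-143) - 27950)*(-4984 + z) = (-5*(-143) - 27950)*(-4984 - 1/3948) = (715 - 27950)*(-19676833/3948) = -27235*(-19676833/3948) = 535898546755/3948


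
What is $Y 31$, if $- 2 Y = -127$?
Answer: $\frac{3937}{2} \approx 1968.5$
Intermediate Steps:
$Y = \frac{127}{2}$ ($Y = \left(- \frac{1}{2}\right) \left(-127\right) = \frac{127}{2} \approx 63.5$)
$Y 31 = \frac{127}{2} \cdot 31 = \frac{3937}{2}$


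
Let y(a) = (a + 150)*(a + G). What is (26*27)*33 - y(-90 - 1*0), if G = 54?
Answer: 25326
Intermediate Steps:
y(a) = (54 + a)*(150 + a) (y(a) = (a + 150)*(a + 54) = (150 + a)*(54 + a) = (54 + a)*(150 + a))
(26*27)*33 - y(-90 - 1*0) = (26*27)*33 - (8100 + (-90 - 1*0)**2 + 204*(-90 - 1*0)) = 702*33 - (8100 + (-90 + 0)**2 + 204*(-90 + 0)) = 23166 - (8100 + (-90)**2 + 204*(-90)) = 23166 - (8100 + 8100 - 18360) = 23166 - 1*(-2160) = 23166 + 2160 = 25326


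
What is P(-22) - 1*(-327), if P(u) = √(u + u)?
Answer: 327 + 2*I*√11 ≈ 327.0 + 6.6332*I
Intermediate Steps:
P(u) = √2*√u (P(u) = √(2*u) = √2*√u)
P(-22) - 1*(-327) = √2*√(-22) - 1*(-327) = √2*(I*√22) + 327 = 2*I*√11 + 327 = 327 + 2*I*√11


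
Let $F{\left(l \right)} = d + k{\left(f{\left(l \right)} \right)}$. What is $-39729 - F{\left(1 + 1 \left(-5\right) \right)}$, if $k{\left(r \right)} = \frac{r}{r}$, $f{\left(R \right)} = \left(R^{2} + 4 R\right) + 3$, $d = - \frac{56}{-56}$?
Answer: $-39731$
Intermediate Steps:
$d = 1$ ($d = \left(-56\right) \left(- \frac{1}{56}\right) = 1$)
$f{\left(R \right)} = 3 + R^{2} + 4 R$
$k{\left(r \right)} = 1$
$F{\left(l \right)} = 2$ ($F{\left(l \right)} = 1 + 1 = 2$)
$-39729 - F{\left(1 + 1 \left(-5\right) \right)} = -39729 - 2 = -39731$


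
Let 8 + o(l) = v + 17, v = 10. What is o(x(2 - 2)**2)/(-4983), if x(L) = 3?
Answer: -19/4983 ≈ -0.0038130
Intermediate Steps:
o(l) = 19 (o(l) = -8 + (10 + 17) = -8 + 27 = 19)
o(x(2 - 2)**2)/(-4983) = 19/(-4983) = 19*(-1/4983) = -19/4983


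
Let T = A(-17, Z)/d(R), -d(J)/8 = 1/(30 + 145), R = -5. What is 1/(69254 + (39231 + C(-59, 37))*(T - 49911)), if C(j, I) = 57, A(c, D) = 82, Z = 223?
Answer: -1/2031306964 ≈ -4.9229e-10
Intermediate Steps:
d(J) = -8/175 (d(J) = -8/(30 + 145) = -8/175)
T = -7175/4 (T = 82/(-8/175) = 82*(-175/8) = -7175/4 ≈ -1793.8)
1/(69254 + (39231 + C(-59, 37))*(T - 49911)) = 1/(69254 + (39231 + 57)*(-7175/4 - 49911)) = 1/(69254 + 39288*(-206819/4)) = 1/(69254 - 2031376218) = 1/(-2031306964) = -1/2031306964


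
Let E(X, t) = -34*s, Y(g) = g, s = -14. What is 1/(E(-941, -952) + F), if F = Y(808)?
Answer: 1/1284 ≈ 0.00077882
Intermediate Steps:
E(X, t) = 476 (E(X, t) = -34*(-14) = 476)
F = 808
1/(E(-941, -952) + F) = 1/(476 + 808) = 1/1284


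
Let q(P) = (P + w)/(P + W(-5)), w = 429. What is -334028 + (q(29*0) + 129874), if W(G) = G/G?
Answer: -203725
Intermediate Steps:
W(G) = 1
q(P) = (429 + P)/(1 + P) (q(P) = (P + 429)/(P + 1) = (429 + P)/(1 + P))
-334028 + (q(29*0) + 129874) = -334028 + ((429 + 29*0)/(1 + 29*0) + 129874) = -334028 + ((429 + 0)/(1 + 0) + 129874) = -334028 + (429/1 + 129874) = -334028 + (1*429 + 129874) = -334028 + (429 + 129874) = -334028 + 130303 = -203725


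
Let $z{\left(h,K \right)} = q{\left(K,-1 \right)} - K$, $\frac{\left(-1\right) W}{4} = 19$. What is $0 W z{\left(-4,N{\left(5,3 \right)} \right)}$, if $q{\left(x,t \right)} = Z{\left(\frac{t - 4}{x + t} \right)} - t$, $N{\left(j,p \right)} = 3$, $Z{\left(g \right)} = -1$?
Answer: $0$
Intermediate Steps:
$W = -76$ ($W = \left(-4\right) 19 = -76$)
$q{\left(x,t \right)} = -1 - t$
$z{\left(h,K \right)} = - K$ ($z{\left(h,K \right)} = \left(-1 - -1\right) - K = \left(-1 + 1\right) - K = 0 - K = - K$)
$0 W z{\left(-4,N{\left(5,3 \right)} \right)} = 0 \left(-76\right) \left(\left(-1\right) 3\right) = 0 \left(-3\right) = 0$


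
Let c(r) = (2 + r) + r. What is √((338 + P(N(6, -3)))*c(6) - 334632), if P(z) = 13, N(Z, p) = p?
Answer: I*√329718 ≈ 574.21*I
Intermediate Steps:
c(r) = 2 + 2*r
√((338 + P(N(6, -3)))*c(6) - 334632) = √((338 + 13)*(2 + 2*6) - 334632) = √(351*(2 + 12) - 334632) = √(351*14 - 334632) = √(4914 - 334632) = √(-329718) = I*√329718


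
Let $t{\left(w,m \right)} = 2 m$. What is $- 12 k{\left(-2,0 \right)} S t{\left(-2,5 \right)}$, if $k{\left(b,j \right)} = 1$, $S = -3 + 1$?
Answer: $240$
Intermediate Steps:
$S = -2$
$- 12 k{\left(-2,0 \right)} S t{\left(-2,5 \right)} = \left(-12\right) 1 \left(- 2 \cdot 2 \cdot 5\right) = - 12 \left(\left(-2\right) 10\right) = \left(-12\right) \left(-20\right) = 240$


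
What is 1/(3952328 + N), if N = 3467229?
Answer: 1/7419557 ≈ 1.3478e-7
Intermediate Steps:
1/(3952328 + N) = 1/(3952328 + 3467229) = 1/7419557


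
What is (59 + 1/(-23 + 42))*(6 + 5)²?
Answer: 135762/19 ≈ 7145.4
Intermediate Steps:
(59 + 1/(-23 + 42))*(6 + 5)² = (59 + 1/19)*11² = (59 + 1/19)*121 = (1122/19)*121 = 135762/19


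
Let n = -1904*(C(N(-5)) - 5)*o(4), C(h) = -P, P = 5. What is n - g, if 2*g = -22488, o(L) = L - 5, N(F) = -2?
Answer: -7796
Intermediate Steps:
o(L) = -5 + L
C(h) = -5 (C(h) = -1*5 = -5)
n = -19040 (n = -1904*(-5 - 5)*(-5 + 4) = -(-19040)*(-1) = -1904*10 = -19040)
g = -11244 (g = (1/2)*(-22488) = -11244)
n - g = -19040 - 1*(-11244) = -19040 + 11244 = -7796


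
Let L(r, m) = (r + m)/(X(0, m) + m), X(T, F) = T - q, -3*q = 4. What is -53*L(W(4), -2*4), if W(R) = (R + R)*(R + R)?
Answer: 2226/5 ≈ 445.20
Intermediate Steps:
q = -4/3 (q = -⅓*4 = -4/3 ≈ -1.3333)
W(R) = 4*R² (W(R) = (2*R)*(2*R) = 4*R²)
X(T, F) = 4/3 + T (X(T, F) = T - 1*(-4/3) = T + 4/3 = 4/3 + T)
L(r, m) = (m + r)/(4/3 + m) (L(r, m) = (r + m)/((4/3 + 0) + m) = (m + r)/(4/3 + m))
-53*L(W(4), -2*4) = -159*(-2*4 + 4*4²)/(4 + 3*(-2*4)) = -159*(-8 + 4*16)/(4 + 3*(-8)) = -159*(-8 + 64)/(4 - 24) = -159*56/(-20) = -159*(-1)*56/20 = -53*(-42/5) = 2226/5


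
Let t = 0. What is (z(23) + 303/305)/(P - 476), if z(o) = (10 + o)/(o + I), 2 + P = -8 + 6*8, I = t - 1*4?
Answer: -2637/423035 ≈ -0.0062335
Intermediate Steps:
I = -4 (I = 0 - 1*4 = 0 - 4 = -4)
P = 38 (P = -2 + (-8 + 6*8) = -2 + (-8 + 48) = -2 + 40 = 38)
z(o) = (10 + o)/(-4 + o) (z(o) = (10 + o)/(o - 4) = (10 + o)/(-4 + o))
(z(23) + 303/305)/(P - 476) = ((10 + 23)/(-4 + 23) + 303/305)/(38 - 476) = (33/19 + 303*(1/305))/(-438) = ((1/19)*33 + 303/305)*(-1/438) = (33/19 + 303/305)*(-1/438) = (15822/5795)*(-1/438) = -2637/423035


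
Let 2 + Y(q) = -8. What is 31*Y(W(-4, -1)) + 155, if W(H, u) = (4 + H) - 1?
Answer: -155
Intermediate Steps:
W(H, u) = 3 + H
Y(q) = -10 (Y(q) = -2 - 8 = -10)
31*Y(W(-4, -1)) + 155 = 31*(-10) + 155 = -310 + 155 = -155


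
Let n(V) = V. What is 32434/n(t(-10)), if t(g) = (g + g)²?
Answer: 16217/200 ≈ 81.085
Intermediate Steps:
t(g) = 4*g² (t(g) = (2*g)² = 4*g²)
32434/n(t(-10)) = 32434/((4*(-10)²)) = 32434/((4*100)) = 32434/400 = 32434*(1/400) = 16217/200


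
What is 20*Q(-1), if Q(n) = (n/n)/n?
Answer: -20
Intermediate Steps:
Q(n) = 1/n
20*Q(-1) = 20/(-1) = 20*(-1) = -20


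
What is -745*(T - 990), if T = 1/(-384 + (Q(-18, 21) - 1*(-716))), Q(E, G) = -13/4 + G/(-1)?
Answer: 907921070/1231 ≈ 7.3755e+5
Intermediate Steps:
Q(E, G) = -13/4 - G (Q(E, G) = -13*¼ + G*(-1) = -13/4 - G)
T = 4/1231 (T = 1/(-384 + ((-13/4 - 1*21) - 1*(-716))) = 1/(-384 + ((-13/4 - 21) + 716)) = 1/(-384 + (-97/4 + 716)) = 1/(-384 + 2767/4) = 1/(1231/4) = 4/1231 ≈ 0.0032494)
-745*(T - 990) = -745*(4/1231 - 990) = -745*(-1218686/1231) = 907921070/1231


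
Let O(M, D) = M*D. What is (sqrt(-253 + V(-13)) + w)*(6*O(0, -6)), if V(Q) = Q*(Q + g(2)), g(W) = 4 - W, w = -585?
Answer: 0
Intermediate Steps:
O(M, D) = D*M
V(Q) = Q*(2 + Q) (V(Q) = Q*(Q + (4 - 1*2)) = Q*(Q + (4 - 2)) = Q*(Q + 2) = Q*(2 + Q))
(sqrt(-253 + V(-13)) + w)*(6*O(0, -6)) = (sqrt(-253 - 13*(2 - 13)) - 585)*(6*(-6*0)) = (sqrt(-253 - 13*(-11)) - 585)*(6*0) = (sqrt(-253 + 143) - 585)*0 = (sqrt(-110) - 585)*0 = (I*sqrt(110) - 585)*0 = (-585 + I*sqrt(110))*0 = 0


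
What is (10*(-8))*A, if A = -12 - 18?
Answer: 2400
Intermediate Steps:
A = -30
(10*(-8))*A = (10*(-8))*(-30) = -80*(-30) = 2400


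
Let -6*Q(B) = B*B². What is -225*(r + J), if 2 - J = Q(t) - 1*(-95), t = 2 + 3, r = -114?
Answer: 83775/2 ≈ 41888.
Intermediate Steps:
t = 5
Q(B) = -B³/6 (Q(B) = -B*B²/6 = -B³/6)
J = -433/6 (J = 2 - (-⅙*5³ - 1*(-95)) = 2 - (-⅙*125 + 95) = 2 - (-125/6 + 95) = 2 - 1*445/6 = 2 - 445/6 = -433/6 ≈ -72.167)
-225*(r + J) = -225*(-114 - 433/6) = -225*(-1117/6) = 83775/2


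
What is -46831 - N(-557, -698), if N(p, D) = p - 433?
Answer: -45841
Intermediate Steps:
N(p, D) = -433 + p
-46831 - N(-557, -698) = -46831 - (-433 - 557) = -46831 - 1*(-990) = -46831 + 990 = -45841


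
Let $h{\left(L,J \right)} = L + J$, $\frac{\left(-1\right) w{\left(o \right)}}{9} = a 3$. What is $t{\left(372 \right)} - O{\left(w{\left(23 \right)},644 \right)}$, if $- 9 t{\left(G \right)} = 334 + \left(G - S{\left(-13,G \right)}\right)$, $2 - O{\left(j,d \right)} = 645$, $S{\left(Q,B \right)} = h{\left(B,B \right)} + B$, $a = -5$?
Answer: $\frac{6197}{9} \approx 688.56$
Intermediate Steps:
$w{\left(o \right)} = 135$ ($w{\left(o \right)} = - 9 \left(\left(-5\right) 3\right) = \left(-9\right) \left(-15\right) = 135$)
$h{\left(L,J \right)} = J + L$
$S{\left(Q,B \right)} = 3 B$ ($S{\left(Q,B \right)} = \left(B + B\right) + B = 2 B + B = 3 B$)
$O{\left(j,d \right)} = -643$ ($O{\left(j,d \right)} = 2 - 645 = -643$)
$t{\left(G \right)} = - \frac{334}{9} + \frac{2 G}{9}$ ($t{\left(G \right)} = - \frac{334 + \left(G - 3 G\right)}{9} = - \frac{334 - 2 G}{9} = - \frac{334}{9} + \frac{2 G}{9}$)
$t{\left(372 \right)} - O{\left(w{\left(23 \right)},644 \right)} = \left(- \frac{334}{9} + \frac{2}{9} \cdot 372\right) - -643 = \left(- \frac{334}{9} + \frac{248}{3}\right) + 643 = \frac{410}{9} + 643 = \frac{6197}{9}$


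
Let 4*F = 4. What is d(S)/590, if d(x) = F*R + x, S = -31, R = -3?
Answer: -17/295 ≈ -0.057627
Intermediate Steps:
F = 1 (F = (¼)*4 = 1)
d(x) = -3 + x (d(x) = 1*(-3) + x = -3 + x)
d(S)/590 = (-3 - 31)/590 = -34*1/590 = -17/295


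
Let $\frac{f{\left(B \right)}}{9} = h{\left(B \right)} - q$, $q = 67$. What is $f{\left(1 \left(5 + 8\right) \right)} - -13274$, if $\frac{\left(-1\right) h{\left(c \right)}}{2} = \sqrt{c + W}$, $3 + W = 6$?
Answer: $12599$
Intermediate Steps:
$W = 3$ ($W = -3 + 6 = 3$)
$h{\left(c \right)} = - 2 \sqrt{3 + c}$ ($h{\left(c \right)} = - 2 \sqrt{c + 3} = - 2 \sqrt{3 + c}$)
$f{\left(B \right)} = -603 - 18 \sqrt{3 + B}$ ($f{\left(B \right)} = 9 \left(- 2 \sqrt{3 + B} - 67\right) = 9 \left(-67 - 2 \sqrt{3 + B}\right) = -603 - 18 \sqrt{3 + B}$)
$f{\left(1 \left(5 + 8\right) \right)} - -13274 = \left(-603 - 18 \sqrt{3 + 1 \left(5 + 8\right)}\right) - -13274 = \left(-603 - 18 \sqrt{3 + 1 \cdot 13}\right) + 13274 = \left(-603 - 18 \sqrt{3 + 13}\right) + 13274 = \left(-603 - 18 \sqrt{16}\right) + 13274 = \left(-603 - 72\right) + 13274 = -675 + 13274 = 12599$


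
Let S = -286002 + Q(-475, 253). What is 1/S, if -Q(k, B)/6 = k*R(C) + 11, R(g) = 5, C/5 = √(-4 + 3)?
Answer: -1/271818 ≈ -3.6789e-6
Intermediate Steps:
C = 5*I (C = 5*√(-4 + 3) = 5*√(-1) = 5*I ≈ 5.0*I)
Q(k, B) = -66 - 30*k (Q(k, B) = -6*(k*5 + 11) = -6*(5*k + 11) = -6*(11 + 5*k) = -66 - 30*k)
S = -271818 (S = -286002 + (-66 - 30*(-475)) = -286002 + (-66 + 14250) = -286002 + 14184 = -271818)
1/S = 1/(-271818) = -1/271818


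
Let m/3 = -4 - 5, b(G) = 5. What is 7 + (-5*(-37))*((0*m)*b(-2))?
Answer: 7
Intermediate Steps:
m = -27 (m = 3*(-4 - 5) = 3*(-9) = -27)
7 + (-5*(-37))*((0*m)*b(-2)) = 7 + (-5*(-37))*((0*(-27))*5) = 7 + 185*(0*5) = 7 + 185*0 = 7 + 0 = 7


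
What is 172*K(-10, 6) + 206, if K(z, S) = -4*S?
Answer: -3922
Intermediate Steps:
172*K(-10, 6) + 206 = 172*(-4*6) + 206 = 172*(-24) + 206 = -4128 + 206 = -3922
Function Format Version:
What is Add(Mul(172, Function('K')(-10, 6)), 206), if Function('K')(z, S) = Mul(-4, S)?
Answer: -3922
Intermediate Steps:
Add(Mul(172, Function('K')(-10, 6)), 206) = Add(Mul(172, Mul(-4, 6)), 206) = Add(Mul(172, -24), 206) = Add(-4128, 206) = -3922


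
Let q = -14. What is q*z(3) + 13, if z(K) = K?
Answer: -29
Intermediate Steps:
q*z(3) + 13 = -14*3 + 13 = -42 + 13 = -29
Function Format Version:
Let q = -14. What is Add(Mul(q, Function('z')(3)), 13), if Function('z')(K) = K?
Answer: -29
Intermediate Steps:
Add(Mul(q, Function('z')(3)), 13) = Add(Mul(-14, 3), 13) = Add(-42, 13) = -29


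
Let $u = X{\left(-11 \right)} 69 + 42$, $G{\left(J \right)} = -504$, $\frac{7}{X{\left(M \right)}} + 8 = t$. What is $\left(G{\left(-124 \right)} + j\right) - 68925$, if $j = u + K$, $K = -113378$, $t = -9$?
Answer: $- \frac{3107488}{17} \approx -1.8279 \cdot 10^{5}$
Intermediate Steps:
$X{\left(M \right)} = - \frac{7}{17}$ ($X{\left(M \right)} = \frac{7}{-8 - 9} = \frac{7}{-17} = 7 \left(- \frac{1}{17}\right) = - \frac{7}{17}$)
$u = \frac{231}{17}$ ($u = \left(- \frac{7}{17}\right) 69 + 42 = - \frac{483}{17} + 42 = \frac{231}{17} \approx 13.588$)
$j = - \frac{1927195}{17}$ ($j = \frac{231}{17} - 113378 = - \frac{1927195}{17} \approx -1.1336 \cdot 10^{5}$)
$\left(G{\left(-124 \right)} + j\right) - 68925 = \left(-504 - \frac{1927195}{17}\right) - 68925 = - \frac{1935763}{17} - 68925 = - \frac{3107488}{17}$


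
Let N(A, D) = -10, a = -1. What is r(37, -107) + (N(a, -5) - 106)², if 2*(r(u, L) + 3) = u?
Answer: 26943/2 ≈ 13472.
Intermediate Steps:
r(u, L) = -3 + u/2
r(37, -107) + (N(a, -5) - 106)² = (-3 + (½)*37) + (-10 - 106)² = (-3 + 37/2) + (-116)² = 31/2 + 13456 = 26943/2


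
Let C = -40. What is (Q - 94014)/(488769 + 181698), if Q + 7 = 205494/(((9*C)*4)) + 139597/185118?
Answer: -77472253293/551624489360 ≈ -0.14044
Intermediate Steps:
Q = -367644519/2468240 (Q = -7 + (205494/(((9*(-40))*4)) + 139597/185118) = -7 + (205494/((-360*4)) + 139597*(1/185118)) = -7 + (205494/(-1440) + 139597/185118) = -7 + (205494*(-1/1440) + 139597/185118) = -7 + (-34249/240 + 139597/185118) = -7 - 350366839/2468240 = -367644519/2468240 ≈ -148.95)
(Q - 94014)/(488769 + 181698) = (-367644519/2468240 - 94014)/(488769 + 181698) = -232416759879/2468240/670467 = -232416759879/2468240*1/670467 = -77472253293/551624489360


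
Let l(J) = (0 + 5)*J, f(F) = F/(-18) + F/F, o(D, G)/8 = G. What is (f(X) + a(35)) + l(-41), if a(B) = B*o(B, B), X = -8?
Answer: 86368/9 ≈ 9596.4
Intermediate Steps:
o(D, G) = 8*G
f(F) = 1 - F/18 (f(F) = F*(-1/18) + 1 = -F/18 + 1 = 1 - F/18)
l(J) = 5*J
a(B) = 8*B**2 (a(B) = B*(8*B) = 8*B**2)
(f(X) + a(35)) + l(-41) = ((1 - 1/18*(-8)) + 8*35**2) + 5*(-41) = ((1 + 4/9) + 8*1225) - 205 = (13/9 + 9800) - 205 = 88213/9 - 205 = 86368/9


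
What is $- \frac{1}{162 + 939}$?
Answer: $- \frac{1}{1101} \approx -0.00090826$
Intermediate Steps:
$- \frac{1}{162 + 939} = - \frac{1}{1101}$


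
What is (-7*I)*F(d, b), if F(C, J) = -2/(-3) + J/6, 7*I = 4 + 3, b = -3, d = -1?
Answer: -7/6 ≈ -1.1667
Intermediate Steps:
I = 1 (I = (4 + 3)/7 = (⅐)*7 = 1)
F(C, J) = ⅔ + J/6 (F(C, J) = -2*(-⅓) + J*(⅙) = ⅔ + J/6)
(-7*I)*F(d, b) = (-7*1)*(⅔ + (⅙)*(-3)) = -7*(⅔ - ½) = -7*⅙ = -7/6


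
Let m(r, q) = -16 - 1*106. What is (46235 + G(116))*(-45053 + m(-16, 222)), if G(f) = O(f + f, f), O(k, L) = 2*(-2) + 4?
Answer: -2088666125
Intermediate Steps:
O(k, L) = 0 (O(k, L) = -4 + 4 = 0)
m(r, q) = -122 (m(r, q) = -16 - 106 = -122)
G(f) = 0
(46235 + G(116))*(-45053 + m(-16, 222)) = (46235 + 0)*(-45053 - 122) = 46235*(-45175) = -2088666125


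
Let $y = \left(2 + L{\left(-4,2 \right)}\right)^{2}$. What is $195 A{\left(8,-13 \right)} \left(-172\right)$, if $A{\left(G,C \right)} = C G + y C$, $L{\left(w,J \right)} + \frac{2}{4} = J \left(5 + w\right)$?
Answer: $8829405$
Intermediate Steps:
$L{\left(w,J \right)} = - \frac{1}{2} + J \left(5 + w\right)$
$y = \frac{49}{4}$ ($y = \left(2 + \left(- \frac{1}{2} + 5 \cdot 2 + 2 \left(-4\right)\right)\right)^{2} = \left(2 - - \frac{3}{2}\right)^{2} = \left(2 + \frac{3}{2}\right)^{2} = \left(\frac{7}{2}\right)^{2} = \frac{49}{4} \approx 12.25$)
$A{\left(G,C \right)} = \frac{49 C}{4} + C G$ ($A{\left(G,C \right)} = C G + \frac{49 C}{4} = \frac{49 C}{4} + C G$)
$195 A{\left(8,-13 \right)} \left(-172\right) = 195 \cdot \frac{1}{4} \left(-13\right) \left(49 + 4 \cdot 8\right) \left(-172\right) = 195 \cdot \frac{1}{4} \left(-13\right) \left(49 + 32\right) \left(-172\right) = 195 \cdot \frac{1}{4} \left(-13\right) 81 \left(-172\right) = 195 \left(- \frac{1053}{4}\right) \left(-172\right) = \left(- \frac{205335}{4}\right) \left(-172\right) = 8829405$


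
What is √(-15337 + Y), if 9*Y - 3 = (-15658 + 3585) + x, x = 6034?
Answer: I*√144069/3 ≈ 126.52*I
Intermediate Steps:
Y = -2012/3 (Y = ⅓ + ((-15658 + 3585) + 6034)/9 = ⅓ + (-12073 + 6034)/9 = ⅓ + (⅑)*(-6039) = ⅓ - 671 = -2012/3 ≈ -670.67)
√(-15337 + Y) = √(-15337 - 2012/3) = √(-48023/3) = I*√144069/3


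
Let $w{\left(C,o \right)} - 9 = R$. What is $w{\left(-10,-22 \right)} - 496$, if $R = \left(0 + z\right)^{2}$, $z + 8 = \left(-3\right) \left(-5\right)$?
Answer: $-438$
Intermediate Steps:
$z = 7$ ($z = -8 - -15 = -8 + 15 = 7$)
$R = 49$ ($R = \left(0 + 7\right)^{2} = 7^{2} = 49$)
$w{\left(C,o \right)} = 58$ ($w{\left(C,o \right)} = 9 + 49 = 58$)
$w{\left(-10,-22 \right)} - 496 = 58 - 496 = -438$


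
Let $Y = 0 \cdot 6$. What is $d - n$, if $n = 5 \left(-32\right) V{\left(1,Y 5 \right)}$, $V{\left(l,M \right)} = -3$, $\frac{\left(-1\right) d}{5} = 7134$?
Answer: $-36150$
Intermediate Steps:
$Y = 0$
$d = -35670$ ($d = \left(-5\right) 7134 = -35670$)
$n = 480$ ($n = 5 \left(-32\right) \left(-3\right) = \left(-160\right) \left(-3\right) = 480$)
$d - n = -35670 - 480 = -36150$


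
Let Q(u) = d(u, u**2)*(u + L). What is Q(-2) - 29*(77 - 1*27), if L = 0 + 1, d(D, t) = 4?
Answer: -1454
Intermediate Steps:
L = 1
Q(u) = 4 + 4*u (Q(u) = 4*(u + 1) = 4*(1 + u) = 4 + 4*u)
Q(-2) - 29*(77 - 1*27) = (4 + 4*(-2)) - 29*(77 - 1*27) = (4 - 8) - 29*(77 - 27) = -4 - 29*50 = -4 - 1450 = -1454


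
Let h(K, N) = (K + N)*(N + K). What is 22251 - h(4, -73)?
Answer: 17490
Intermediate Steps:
h(K, N) = (K + N)² (h(K, N) = (K + N)*(K + N) = (K + N)²)
22251 - h(4, -73) = 22251 - (4 - 73)² = 22251 - 1*(-69)² = 22251 - 1*4761 = 22251 - 4761 = 17490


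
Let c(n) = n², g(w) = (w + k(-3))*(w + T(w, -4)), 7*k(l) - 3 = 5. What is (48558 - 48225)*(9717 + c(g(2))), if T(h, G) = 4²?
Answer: 210772017/49 ≈ 4.3015e+6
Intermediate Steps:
k(l) = 8/7 (k(l) = 3/7 + (⅐)*5 = 3/7 + 5/7 = 8/7)
T(h, G) = 16
g(w) = (16 + w)*(8/7 + w) (g(w) = (w + 8/7)*(w + 16) = (8/7 + w)*(16 + w) = (16 + w)*(8/7 + w))
(48558 - 48225)*(9717 + c(g(2))) = (48558 - 48225)*(9717 + (128/7 + 2² + (120/7)*2)²) = 333*(9717 + (128/7 + 4 + 240/7)²) = 333*(9717 + (396/7)²) = 333*(9717 + 156816/49) = 333*(632949/49) = 210772017/49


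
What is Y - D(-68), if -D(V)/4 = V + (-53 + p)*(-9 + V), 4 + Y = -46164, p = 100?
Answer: -60916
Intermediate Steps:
Y = -46168 (Y = -4 - 46164 = -46168)
D(V) = 1692 - 192*V (D(V) = -4*(V + (-53 + 100)*(-9 + V)) = -4*(V + 47*(-9 + V)) = -4*(V + (-423 + 47*V)) = -4*(-423 + 48*V) = 1692 - 192*V)
Y - D(-68) = -46168 - (1692 - 192*(-68)) = -46168 - (1692 + 13056) = -46168 - 1*14748 = -46168 - 14748 = -60916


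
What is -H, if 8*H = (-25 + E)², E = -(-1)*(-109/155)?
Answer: -1984032/24025 ≈ -82.582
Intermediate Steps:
E = -109/155 (E = -(-1)*(-109*1/155) = -(-1)*(-109)/155 = -1*109/155 = -109/155 ≈ -0.70323)
H = 1984032/24025 (H = (-25 - 109/155)²/8 = (-3984/155)²/8 = (⅛)*(15872256/24025) = 1984032/24025 ≈ 82.582)
-H = -1*1984032/24025 = -1984032/24025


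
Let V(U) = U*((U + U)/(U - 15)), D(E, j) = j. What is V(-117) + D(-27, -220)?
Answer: -9403/22 ≈ -427.41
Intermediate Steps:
V(U) = 2*U**2/(-15 + U) (V(U) = U*((2*U)/(-15 + U)) = U*(2*U/(-15 + U)) = 2*U**2/(-15 + U))
V(-117) + D(-27, -220) = 2*(-117)**2/(-15 - 117) - 220 = 2*13689/(-132) - 220 = 2*13689*(-1/132) - 220 = -4563/22 - 220 = -9403/22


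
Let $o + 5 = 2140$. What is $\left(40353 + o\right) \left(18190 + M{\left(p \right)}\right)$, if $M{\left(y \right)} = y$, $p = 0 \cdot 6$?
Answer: $772856720$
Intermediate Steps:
$p = 0$
$o = 2135$ ($o = -5 + 2140 = 2135$)
$\left(40353 + o\right) \left(18190 + M{\left(p \right)}\right) = \left(40353 + 2135\right) \left(18190 + 0\right) = 42488 \cdot 18190 = 772856720$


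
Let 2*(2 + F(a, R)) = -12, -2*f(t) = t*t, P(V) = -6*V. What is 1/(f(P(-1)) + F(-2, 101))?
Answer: -1/26 ≈ -0.038462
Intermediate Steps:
P(V) = -6*V
f(t) = -t²/2 (f(t) = -t*t/2 = -t²/2)
F(a, R) = -8 (F(a, R) = -2 + (½)*(-12) = -2 - 6 = -8)
1/(f(P(-1)) + F(-2, 101)) = 1/(-(-6*(-1))²/2 - 8) = 1/(-½*6² - 8) = 1/(-½*36 - 8) = 1/(-18 - 8) = 1/(-26) = -1/26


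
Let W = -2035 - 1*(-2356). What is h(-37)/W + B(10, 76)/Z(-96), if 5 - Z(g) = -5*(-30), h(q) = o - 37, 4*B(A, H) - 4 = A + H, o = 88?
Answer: 23/6206 ≈ 0.0037061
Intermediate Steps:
B(A, H) = 1 + A/4 + H/4 (B(A, H) = 1 + (A + H)/4 = 1 + (A/4 + H/4) = 1 + A/4 + H/4)
h(q) = 51 (h(q) = 88 - 37 = 51)
W = 321 (W = -2035 + 2356 = 321)
Z(g) = -145 (Z(g) = 5 - (-5)*(-30) = 5 - 1*150 = 5 - 150 = -145)
h(-37)/W + B(10, 76)/Z(-96) = 51/321 + (1 + (¼)*10 + (¼)*76)/(-145) = 51*(1/321) + (1 + 5/2 + 19)*(-1/145) = 17/107 + (45/2)*(-1/145) = 17/107 - 9/58 = 23/6206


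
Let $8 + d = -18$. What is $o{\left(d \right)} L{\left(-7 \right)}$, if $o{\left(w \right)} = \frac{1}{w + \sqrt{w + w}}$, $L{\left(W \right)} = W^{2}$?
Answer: $- \frac{7}{4} - \frac{7 i \sqrt{13}}{52} \approx -1.75 - 0.48536 i$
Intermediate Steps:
$d = -26$ ($d = -8 - 18 = -26$)
$o{\left(w \right)} = \frac{1}{w + \sqrt{2} \sqrt{w}}$ ($o{\left(w \right)} = \frac{1}{w + \sqrt{2 w}} = \frac{1}{w + \sqrt{2} \sqrt{w}}$)
$o{\left(d \right)} L{\left(-7 \right)} = \frac{\left(-7\right)^{2}}{-26 + \sqrt{2} \sqrt{-26}} = \frac{1}{-26 + \sqrt{2} i \sqrt{26}} \cdot 49 = \frac{1}{-26 + 2 i \sqrt{13}} \cdot 49 = \frac{49}{-26 + 2 i \sqrt{13}}$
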